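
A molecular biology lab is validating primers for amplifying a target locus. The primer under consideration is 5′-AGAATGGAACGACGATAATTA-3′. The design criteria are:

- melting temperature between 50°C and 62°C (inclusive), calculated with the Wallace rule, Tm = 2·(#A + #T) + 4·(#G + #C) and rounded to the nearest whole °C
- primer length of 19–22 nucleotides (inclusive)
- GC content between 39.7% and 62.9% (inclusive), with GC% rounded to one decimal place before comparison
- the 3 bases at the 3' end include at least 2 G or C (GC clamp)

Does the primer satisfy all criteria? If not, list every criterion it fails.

Base counts: A=10, T=4, G=5, C=2 (length 21).
Tm: Tm = 2·14 + 4·7 = 56°C ✓
length: length 21 ✓
GC content: GC 7/21 = 33.3%, outside 39.7–62.9% ✗
GC clamp: 3' end TTA has 0 G/C, need ≥2 ✗

Fails: GC content, GC clamp.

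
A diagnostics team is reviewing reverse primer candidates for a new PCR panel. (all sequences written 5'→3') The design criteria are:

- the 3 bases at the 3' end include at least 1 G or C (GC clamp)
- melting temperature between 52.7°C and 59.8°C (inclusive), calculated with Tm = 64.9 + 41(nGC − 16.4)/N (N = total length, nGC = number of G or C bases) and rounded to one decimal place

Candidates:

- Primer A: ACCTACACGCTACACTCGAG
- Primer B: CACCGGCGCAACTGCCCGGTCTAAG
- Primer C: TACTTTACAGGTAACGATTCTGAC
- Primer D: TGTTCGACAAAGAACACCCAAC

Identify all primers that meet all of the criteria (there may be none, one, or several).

Primer A and Primer D.

Primer A (20 nt, A=6 T=3 G=3 C=8): 3' end GAG has 2 G/C ✓; Tm = 64.9 + 41·(11 − 16.4)/20 = 53.8°C ✓ — passes.
Primer B (25 nt, A=5 T=3 G=7 C=10): 3' end AAG has 1 G/C ✓; Tm = 64.9 + 41·(17 − 16.4)/25 = 65.9°C, outside 52.7–59.8°C ✗ — fails.
Primer C (24 nt, A=7 T=8 G=4 C=5): 3' end GAC has 2 G/C ✓; Tm = 64.9 + 41·(9 − 16.4)/24 = 52.3°C, outside 52.7–59.8°C ✗ — fails.
Primer D (22 nt, A=9 T=3 G=3 C=7): 3' end AAC has 1 G/C ✓; Tm = 64.9 + 41·(10 − 16.4)/22 = 53.0°C ✓ — passes.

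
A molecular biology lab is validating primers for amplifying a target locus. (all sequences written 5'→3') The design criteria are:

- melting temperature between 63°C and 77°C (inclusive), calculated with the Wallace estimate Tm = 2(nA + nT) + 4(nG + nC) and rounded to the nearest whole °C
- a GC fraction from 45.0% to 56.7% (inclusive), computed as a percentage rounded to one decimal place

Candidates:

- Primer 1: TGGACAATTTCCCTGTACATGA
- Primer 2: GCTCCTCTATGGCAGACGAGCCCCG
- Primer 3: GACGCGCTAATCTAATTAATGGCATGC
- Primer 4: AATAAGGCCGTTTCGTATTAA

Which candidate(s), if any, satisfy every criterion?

None of the candidates satisfy all criteria.

Primer 1 (22 nt, A=6 T=7 G=4 C=5): Tm = 2·13 + 4·9 = 62°C, outside 63–77°C ✗; GC 9/22 = 40.9%, outside 45.0–56.7% ✗ — fails.
Primer 2 (25 nt, A=4 T=4 G=7 C=10): Tm = 2·8 + 4·17 = 84°C, outside 63–77°C ✗; GC 17/25 = 68.0%, outside 45.0–56.7% ✗ — fails.
Primer 3 (27 nt, A=8 T=7 G=6 C=6): Tm = 2·15 + 4·12 = 78°C, outside 63–77°C ✗; GC 12/27 = 44.4%, outside 45.0–56.7% ✗ — fails.
Primer 4 (21 nt, A=7 T=7 G=4 C=3): Tm = 2·14 + 4·7 = 56°C, outside 63–77°C ✗; GC 7/21 = 33.3%, outside 45.0–56.7% ✗ — fails.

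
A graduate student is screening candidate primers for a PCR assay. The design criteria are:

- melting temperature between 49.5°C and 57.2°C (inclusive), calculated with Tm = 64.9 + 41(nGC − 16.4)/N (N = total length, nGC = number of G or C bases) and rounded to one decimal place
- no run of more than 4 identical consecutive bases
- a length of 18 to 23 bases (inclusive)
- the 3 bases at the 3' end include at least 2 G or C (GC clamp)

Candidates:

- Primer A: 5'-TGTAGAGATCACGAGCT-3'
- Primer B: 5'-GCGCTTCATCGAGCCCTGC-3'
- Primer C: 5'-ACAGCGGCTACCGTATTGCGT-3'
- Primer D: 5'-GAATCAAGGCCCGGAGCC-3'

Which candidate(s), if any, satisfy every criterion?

Primer A (17 nt, A=5 T=4 G=5 C=3): Tm = 64.9 + 41·(8 − 16.4)/17 = 44.6°C, outside 49.5–57.2°C ✗; longest run = 1 ✓; length 17, outside 18–23 ✗; 3' end GCT has 2 G/C ✓ — fails.
Primer B (19 nt, A=2 T=4 G=5 C=8): Tm = 64.9 + 41·(13 − 16.4)/19 = 57.6°C, outside 49.5–57.2°C ✗; longest run = 3 ✓; length 19 ✓; 3' end TGC has 2 G/C ✓ — fails.
Primer C (21 nt, A=4 T=5 G=6 C=6): Tm = 64.9 + 41·(12 − 16.4)/21 = 56.3°C ✓; longest run = 2 ✓; length 21 ✓; 3' end CGT has 2 G/C ✓ — passes.
Primer D (18 nt, A=5 T=1 G=6 C=6): Tm = 64.9 + 41·(12 − 16.4)/18 = 54.9°C ✓; longest run = 3 ✓; length 18 ✓; 3' end GCC has 3 G/C ✓ — passes.

Primer C and Primer D.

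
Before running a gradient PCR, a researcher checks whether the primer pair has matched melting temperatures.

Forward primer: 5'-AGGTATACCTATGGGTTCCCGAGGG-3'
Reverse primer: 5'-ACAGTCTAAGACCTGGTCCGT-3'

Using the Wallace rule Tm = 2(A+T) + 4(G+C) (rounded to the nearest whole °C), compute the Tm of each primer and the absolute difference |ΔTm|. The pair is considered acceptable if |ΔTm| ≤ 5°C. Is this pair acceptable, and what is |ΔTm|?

|ΔTm| = 14°C; the pair is not acceptable.

Forward: A=5 T=6 G=9 C=5 → Tm = 2·11 + 4·14 = 78°C.
Reverse: A=5 T=5 G=5 C=6 → Tm = 2·10 + 4·11 = 64°C.
|ΔTm| = |78 − 64| = 14°C, > 5°C.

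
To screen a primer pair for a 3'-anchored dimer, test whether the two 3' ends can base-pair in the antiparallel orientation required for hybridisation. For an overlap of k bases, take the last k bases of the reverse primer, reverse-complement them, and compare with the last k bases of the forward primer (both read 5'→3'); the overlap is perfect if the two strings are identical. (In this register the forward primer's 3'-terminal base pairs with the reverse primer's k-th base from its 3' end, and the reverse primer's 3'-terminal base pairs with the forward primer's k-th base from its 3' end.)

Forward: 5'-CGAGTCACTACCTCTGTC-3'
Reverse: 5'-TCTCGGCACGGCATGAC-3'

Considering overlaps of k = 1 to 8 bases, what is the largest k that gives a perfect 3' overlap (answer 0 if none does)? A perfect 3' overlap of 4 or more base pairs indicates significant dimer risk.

Longest perfect overlap: 3 complementary base pairs; below the dimer-risk threshold (threshold 4).

Last 8 bases (5'→3') — forward …CCTCTGTC, reverse …GGCATGAC.
Reverse complement of the reverse primer's last 8 bases: GTCATGCC; its first k bases are the reverse complement of the reverse primer's last k bases, so a perfect k-base overlap needs the forward primer's last k bases to equal them.
Comparing (forward last k vs required): k=1: C vs G ✗; k=2: TC vs GT ✗; k=3: GTC vs GTC ✓; k=4: TGTC vs GTCA ✗; k=5: CTGTC vs GTCAT ✗; k=6: TCTGTC vs GTCATG ✗; k=7: CTCTGTC vs GTCATGC ✗; k=8: CCTCTGTC vs GTCATGCC ✗.
Only k = 3 is perfect, so the longest perfect 3' overlap is 3.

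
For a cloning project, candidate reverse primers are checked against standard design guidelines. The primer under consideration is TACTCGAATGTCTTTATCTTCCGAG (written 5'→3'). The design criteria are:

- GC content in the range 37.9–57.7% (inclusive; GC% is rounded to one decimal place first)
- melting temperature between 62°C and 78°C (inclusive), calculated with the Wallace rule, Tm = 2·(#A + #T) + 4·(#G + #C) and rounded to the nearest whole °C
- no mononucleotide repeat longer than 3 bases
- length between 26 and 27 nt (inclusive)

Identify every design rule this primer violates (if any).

Fails: length.

Base counts: A=5, T=10, G=4, C=6 (length 25).
GC content: GC 10/25 = 40.0% ✓
Tm: Tm = 2·15 + 4·10 = 70°C ✓
homopolymer run: longest run = 3 ✓
length: length 25, outside 26–27 ✗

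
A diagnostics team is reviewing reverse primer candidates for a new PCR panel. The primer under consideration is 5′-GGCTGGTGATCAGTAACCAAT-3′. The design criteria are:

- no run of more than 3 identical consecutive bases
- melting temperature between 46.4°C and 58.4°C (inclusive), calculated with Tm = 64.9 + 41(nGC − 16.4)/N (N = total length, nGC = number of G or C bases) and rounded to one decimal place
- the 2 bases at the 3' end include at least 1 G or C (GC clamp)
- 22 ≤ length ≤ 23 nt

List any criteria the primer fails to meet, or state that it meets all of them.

Base counts: A=6, T=5, G=6, C=4 (length 21).
homopolymer run: longest run = 2 ✓
Tm: Tm = 64.9 + 41·(10 − 16.4)/21 = 52.4°C ✓
GC clamp: 3' end AT has 0 G/C, need ≥1 ✗
length: length 21, outside 22–23 ✗

Fails: GC clamp, length.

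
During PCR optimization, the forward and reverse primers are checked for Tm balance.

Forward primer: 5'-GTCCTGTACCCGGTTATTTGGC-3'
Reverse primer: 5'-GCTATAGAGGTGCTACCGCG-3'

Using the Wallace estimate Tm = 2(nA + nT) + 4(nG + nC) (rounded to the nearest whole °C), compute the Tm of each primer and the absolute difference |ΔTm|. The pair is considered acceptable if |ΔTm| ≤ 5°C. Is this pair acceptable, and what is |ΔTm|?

|ΔTm| = 4°C; the pair is acceptable.

Forward: A=2 T=8 G=6 C=6 → Tm = 2·10 + 4·12 = 68°C.
Reverse: A=4 T=4 G=7 C=5 → Tm = 2·8 + 4·12 = 64°C.
|ΔTm| = |68 − 64| = 4°C, ≤ 5°C.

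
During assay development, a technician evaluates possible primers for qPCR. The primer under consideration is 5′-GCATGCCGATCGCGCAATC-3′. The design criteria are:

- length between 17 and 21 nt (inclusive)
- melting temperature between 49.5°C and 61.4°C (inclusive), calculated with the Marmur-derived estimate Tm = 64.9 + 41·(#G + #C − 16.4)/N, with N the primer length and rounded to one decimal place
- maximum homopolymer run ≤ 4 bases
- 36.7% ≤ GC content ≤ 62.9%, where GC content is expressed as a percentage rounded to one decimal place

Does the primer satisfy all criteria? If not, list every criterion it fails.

Fails: GC content.

Base counts: A=4, T=3, G=5, C=7 (length 19).
length: length 19 ✓
Tm: Tm = 64.9 + 41·(12 − 16.4)/19 = 55.4°C ✓
homopolymer run: longest run = 2 ✓
GC content: GC 12/19 = 63.2%, outside 36.7–62.9% ✗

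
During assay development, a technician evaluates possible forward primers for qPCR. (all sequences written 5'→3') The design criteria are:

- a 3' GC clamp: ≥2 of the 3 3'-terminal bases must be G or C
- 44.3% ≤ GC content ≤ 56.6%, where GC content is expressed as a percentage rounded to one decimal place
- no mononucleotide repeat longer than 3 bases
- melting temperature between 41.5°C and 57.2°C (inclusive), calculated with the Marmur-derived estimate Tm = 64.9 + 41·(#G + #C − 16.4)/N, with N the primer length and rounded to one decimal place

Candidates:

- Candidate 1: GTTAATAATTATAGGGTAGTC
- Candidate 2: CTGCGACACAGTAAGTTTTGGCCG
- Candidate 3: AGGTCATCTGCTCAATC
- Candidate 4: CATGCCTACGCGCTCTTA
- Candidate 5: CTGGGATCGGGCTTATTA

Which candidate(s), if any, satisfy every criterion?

Candidate 1 (21 nt, A=7 T=8 G=5 C=1): 3' end GTC has 2 G/C ✓; GC 6/21 = 28.6%, outside 44.3–56.6% ✗; longest run = 3 ✓; Tm = 64.9 + 41·(6 − 16.4)/21 = 44.6°C ✓ — fails.
Candidate 2 (24 nt, A=5 T=6 G=7 C=6): 3' end CCG has 3 G/C ✓; GC 13/24 = 54.2% ✓; longest run = 4, exceeds 3 ✗; Tm = 64.9 + 41·(13 − 16.4)/24 = 59.1°C, outside 41.5–57.2°C ✗ — fails.
Candidate 3 (17 nt, A=4 T=5 G=3 C=5): 3' end ATC has 1 G/C, need ≥2 ✗; GC 8/17 = 47.1% ✓; longest run = 2 ✓; Tm = 64.9 + 41·(8 − 16.4)/17 = 44.6°C ✓ — fails.
Candidate 4 (18 nt, A=3 T=5 G=3 C=7): 3' end TTA has 0 G/C, need ≥2 ✗; GC 10/18 = 55.6% ✓; longest run = 2 ✓; Tm = 64.9 + 41·(10 − 16.4)/18 = 50.3°C ✓ — fails.
Candidate 5 (18 nt, A=3 T=6 G=6 C=3): 3' end TTA has 0 G/C, need ≥2 ✗; GC 9/18 = 50.0% ✓; longest run = 3 ✓; Tm = 64.9 + 41·(9 − 16.4)/18 = 48.0°C ✓ — fails.

None of the candidates satisfy all criteria.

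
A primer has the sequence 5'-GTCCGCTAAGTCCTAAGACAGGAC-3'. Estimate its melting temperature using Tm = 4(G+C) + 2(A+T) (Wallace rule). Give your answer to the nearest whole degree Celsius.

74°C

Base counts: A=7, T=4, G=6, C=7 (length 24).
Tm = 2·(7+4) + 4·(6+7) = 2·11 + 4·13 = 22 + 52 = 74°C.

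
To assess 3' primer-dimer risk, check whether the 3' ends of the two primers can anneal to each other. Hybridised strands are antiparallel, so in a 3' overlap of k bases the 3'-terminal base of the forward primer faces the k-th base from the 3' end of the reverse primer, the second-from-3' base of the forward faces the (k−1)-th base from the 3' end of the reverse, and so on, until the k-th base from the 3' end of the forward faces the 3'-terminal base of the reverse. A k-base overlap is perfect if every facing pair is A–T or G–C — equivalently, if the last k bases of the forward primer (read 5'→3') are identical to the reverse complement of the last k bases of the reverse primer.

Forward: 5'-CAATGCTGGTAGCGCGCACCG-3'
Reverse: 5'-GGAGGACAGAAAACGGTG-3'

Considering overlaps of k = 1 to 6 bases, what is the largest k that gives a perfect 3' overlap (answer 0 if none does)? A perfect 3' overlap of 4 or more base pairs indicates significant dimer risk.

Last 6 bases (5'→3') — forward …GCACCG, reverse …ACGGTG.
Reverse complement of the reverse primer's last 6 bases: CACCGT; its first k bases are the reverse complement of the reverse primer's last k bases, so a perfect k-base overlap needs the forward primer's last k bases to equal them.
Comparing (forward last k vs required): k=1: G vs C ✗; k=2: CG vs CA ✗; k=3: CCG vs CAC ✗; k=4: ACCG vs CACC ✗; k=5: CACCG vs CACCG ✓; k=6: GCACCG vs CACCGT ✗.
Only k = 5 is perfect, so the longest perfect 3' overlap is 5.

Longest perfect overlap: 5 complementary base pairs; significant dimer risk (threshold 4).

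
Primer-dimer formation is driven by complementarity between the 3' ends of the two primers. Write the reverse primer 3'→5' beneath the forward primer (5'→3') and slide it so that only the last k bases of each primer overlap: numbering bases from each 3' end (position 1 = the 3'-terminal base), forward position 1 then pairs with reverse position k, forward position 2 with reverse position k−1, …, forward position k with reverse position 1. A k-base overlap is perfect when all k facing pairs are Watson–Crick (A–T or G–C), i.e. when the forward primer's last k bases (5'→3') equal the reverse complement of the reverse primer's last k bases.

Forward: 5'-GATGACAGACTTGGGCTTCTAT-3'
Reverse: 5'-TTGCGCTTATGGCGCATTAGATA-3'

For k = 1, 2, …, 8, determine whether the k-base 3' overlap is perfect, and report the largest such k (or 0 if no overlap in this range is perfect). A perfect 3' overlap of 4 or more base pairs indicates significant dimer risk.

Last 8 bases (5'→3') — forward …GCTTCTAT, reverse …ATTAGATA.
Reverse complement of the reverse primer's last 8 bases: TATCTAAT; its first k bases are the reverse complement of the reverse primer's last k bases, so a perfect k-base overlap needs the forward primer's last k bases to equal them.
Comparing (forward last k vs required): k=1: T vs T ✓; k=2: AT vs TA ✗; k=3: TAT vs TAT ✓; k=4: CTAT vs TATC ✗; k=5: TCTAT vs TATCT ✗; k=6: TTCTAT vs TATCTA ✗; k=7: CTTCTAT vs TATCTAA ✗; k=8: GCTTCTAT vs TATCTAAT ✗.
Perfect overlaps at k = 1, 3; the largest is 3.

Longest perfect overlap: 3 complementary base pairs; below the dimer-risk threshold (threshold 4).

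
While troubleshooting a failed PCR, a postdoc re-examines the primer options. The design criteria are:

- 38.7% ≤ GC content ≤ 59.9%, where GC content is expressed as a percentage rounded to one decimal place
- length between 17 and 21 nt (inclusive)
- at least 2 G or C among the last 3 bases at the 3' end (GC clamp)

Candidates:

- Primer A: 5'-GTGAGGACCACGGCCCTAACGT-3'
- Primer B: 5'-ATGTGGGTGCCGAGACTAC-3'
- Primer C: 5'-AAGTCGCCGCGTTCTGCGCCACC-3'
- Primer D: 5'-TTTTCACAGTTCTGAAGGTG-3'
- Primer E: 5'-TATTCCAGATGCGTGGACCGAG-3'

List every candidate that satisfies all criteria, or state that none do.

Primer D only.

Primer A (22 nt, A=5 T=3 G=7 C=7): GC 14/22 = 63.6%, outside 38.7–59.9% ✗; length 22, outside 17–21 ✗; 3' end CGT has 2 G/C ✓ — fails.
Primer B (19 nt, A=4 T=4 G=7 C=4): GC 11/19 = 57.9% ✓; length 19 ✓; 3' end TAC has 1 G/C, need ≥2 ✗ — fails.
Primer C (23 nt, A=3 T=4 G=6 C=10): GC 16/23 = 69.6%, outside 38.7–59.9% ✗; length 23, outside 17–21 ✗; 3' end ACC has 2 G/C ✓ — fails.
Primer D (20 nt, A=4 T=8 G=5 C=3): GC 8/20 = 40.0% ✓; length 20 ✓; 3' end GTG has 2 G/C ✓ — passes.
Primer E (22 nt, A=5 T=5 G=7 C=5): GC 12/22 = 54.5% ✓; length 22, outside 17–21 ✗; 3' end GAG has 2 G/C ✓ — fails.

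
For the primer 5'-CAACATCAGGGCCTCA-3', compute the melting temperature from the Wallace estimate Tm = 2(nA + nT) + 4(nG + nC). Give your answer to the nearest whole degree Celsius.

50°C

Base counts: A=5, T=2, G=3, C=6 (length 16).
Tm = 2·(5+2) + 4·(3+6) = 2·7 + 4·9 = 14 + 36 = 50°C.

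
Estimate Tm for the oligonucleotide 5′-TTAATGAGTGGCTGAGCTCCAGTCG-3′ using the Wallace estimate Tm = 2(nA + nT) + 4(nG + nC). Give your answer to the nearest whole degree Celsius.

76°C

Base counts: A=5, T=7, G=8, C=5 (length 25).
Tm = 2·(5+7) + 4·(8+5) = 2·12 + 4·13 = 24 + 52 = 76°C.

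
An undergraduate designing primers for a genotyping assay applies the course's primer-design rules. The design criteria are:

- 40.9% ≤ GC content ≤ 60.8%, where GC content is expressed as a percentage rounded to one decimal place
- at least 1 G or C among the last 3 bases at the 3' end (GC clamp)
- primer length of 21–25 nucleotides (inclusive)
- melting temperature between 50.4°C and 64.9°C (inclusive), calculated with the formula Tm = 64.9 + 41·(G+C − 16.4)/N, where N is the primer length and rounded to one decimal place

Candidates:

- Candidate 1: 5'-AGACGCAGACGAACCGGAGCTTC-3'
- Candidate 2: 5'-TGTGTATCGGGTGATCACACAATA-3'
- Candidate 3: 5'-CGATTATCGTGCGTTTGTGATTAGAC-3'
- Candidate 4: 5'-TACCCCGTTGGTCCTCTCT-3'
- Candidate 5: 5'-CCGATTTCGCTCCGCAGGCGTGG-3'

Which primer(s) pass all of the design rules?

Candidate 1 (23 nt, A=7 T=2 G=7 C=7): GC 14/23 = 60.9%, outside 40.9–60.8% ✗; 3' end TTC has 1 G/C ✓; length 23 ✓; Tm = 64.9 + 41·(14 − 16.4)/23 = 60.6°C ✓ — fails.
Candidate 2 (24 nt, A=7 T=7 G=6 C=4): GC 10/24 = 41.7% ✓; 3' end ATA has 0 G/C, need ≥1 ✗; length 24 ✓; Tm = 64.9 + 41·(10 − 16.4)/24 = 54.0°C ✓ — fails.
Candidate 3 (26 nt, A=5 T=10 G=7 C=4): GC 11/26 = 42.3% ✓; 3' end GAC has 2 G/C ✓; length 26, outside 21–25 ✗; Tm = 64.9 + 41·(11 − 16.4)/26 = 56.4°C ✓ — fails.
Candidate 4 (19 nt, A=1 T=7 G=3 C=8): GC 11/19 = 57.9% ✓; 3' end TCT has 1 G/C ✓; length 19, outside 21–25 ✗; Tm = 64.9 + 41·(11 − 16.4)/19 = 53.2°C ✓ — fails.
Candidate 5 (23 nt, A=2 T=5 G=8 C=8): GC 16/23 = 69.6%, outside 40.9–60.8% ✗; 3' end TGG has 2 G/C ✓; length 23 ✓; Tm = 64.9 + 41·(16 − 16.4)/23 = 64.2°C ✓ — fails.

None of the candidates satisfy all criteria.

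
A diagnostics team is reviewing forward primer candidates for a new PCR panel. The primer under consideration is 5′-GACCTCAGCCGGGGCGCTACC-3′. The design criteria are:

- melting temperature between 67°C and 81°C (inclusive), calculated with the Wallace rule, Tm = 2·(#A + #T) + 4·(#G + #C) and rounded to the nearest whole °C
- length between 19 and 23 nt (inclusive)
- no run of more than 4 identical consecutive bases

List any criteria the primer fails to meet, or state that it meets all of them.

Base counts: A=3, T=2, G=7, C=9 (length 21).
Tm: Tm = 2·5 + 4·16 = 74°C ✓
length: length 21 ✓
homopolymer run: longest run = 4 ✓

Meets all criteria.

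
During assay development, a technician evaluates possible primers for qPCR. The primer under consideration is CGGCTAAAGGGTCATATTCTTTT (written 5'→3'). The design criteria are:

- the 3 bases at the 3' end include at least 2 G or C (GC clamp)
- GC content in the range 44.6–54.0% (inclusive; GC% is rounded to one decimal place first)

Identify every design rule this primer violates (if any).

Fails: GC clamp, GC content.

Base counts: A=5, T=9, G=5, C=4 (length 23).
GC clamp: 3' end TTT has 0 G/C, need ≥2 ✗
GC content: GC 9/23 = 39.1%, outside 44.6–54.0% ✗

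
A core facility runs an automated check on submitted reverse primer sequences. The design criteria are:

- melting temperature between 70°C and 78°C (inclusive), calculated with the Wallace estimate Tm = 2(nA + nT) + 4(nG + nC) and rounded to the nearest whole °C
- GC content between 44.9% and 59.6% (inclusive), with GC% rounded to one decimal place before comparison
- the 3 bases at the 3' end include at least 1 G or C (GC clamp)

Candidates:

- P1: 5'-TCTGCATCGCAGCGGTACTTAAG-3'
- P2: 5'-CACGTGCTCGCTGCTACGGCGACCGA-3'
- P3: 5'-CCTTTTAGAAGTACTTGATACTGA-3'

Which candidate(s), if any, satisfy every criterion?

P1 (23 nt, A=5 T=6 G=6 C=6): Tm = 2·11 + 4·12 = 70°C ✓; GC 12/23 = 52.2% ✓; 3' end AAG has 1 G/C ✓ — passes.
P2 (26 nt, A=4 T=4 G=8 C=10): Tm = 2·8 + 4·18 = 88°C, outside 70–78°C ✗; GC 18/26 = 69.2%, outside 44.9–59.6% ✗; 3' end CGA has 2 G/C ✓ — fails.
P3 (24 nt, A=7 T=9 G=4 C=4): Tm = 2·16 + 4·8 = 64°C, outside 70–78°C ✗; GC 8/24 = 33.3%, outside 44.9–59.6% ✗; 3' end TGA has 1 G/C ✓ — fails.

P1 only.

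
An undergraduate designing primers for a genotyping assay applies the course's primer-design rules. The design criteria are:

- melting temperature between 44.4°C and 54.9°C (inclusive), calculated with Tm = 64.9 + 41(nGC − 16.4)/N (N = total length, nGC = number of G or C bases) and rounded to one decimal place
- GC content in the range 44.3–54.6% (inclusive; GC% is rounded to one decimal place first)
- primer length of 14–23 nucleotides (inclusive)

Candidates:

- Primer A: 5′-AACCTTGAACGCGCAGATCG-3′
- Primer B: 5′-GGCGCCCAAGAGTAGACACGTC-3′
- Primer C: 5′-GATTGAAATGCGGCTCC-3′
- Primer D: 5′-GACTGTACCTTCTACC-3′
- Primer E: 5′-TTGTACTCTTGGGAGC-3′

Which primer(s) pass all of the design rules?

Primer C only.

Primer A (20 nt, A=6 T=3 G=5 C=6): Tm = 64.9 + 41·(11 − 16.4)/20 = 53.8°C ✓; GC 11/20 = 55.0%, outside 44.3–54.6% ✗; length 20 ✓ — fails.
Primer B (22 nt, A=6 T=2 G=7 C=7): Tm = 64.9 + 41·(14 − 16.4)/22 = 60.4°C, outside 44.4–54.9°C ✗; GC 14/22 = 63.6%, outside 44.3–54.6% ✗; length 22 ✓ — fails.
Primer C (17 nt, A=4 T=4 G=5 C=4): Tm = 64.9 + 41·(9 − 16.4)/17 = 47.1°C ✓; GC 9/17 = 52.9% ✓; length 17 ✓ — passes.
Primer D (16 nt, A=3 T=5 G=2 C=6): Tm = 64.9 + 41·(8 − 16.4)/16 = 43.4°C, outside 44.4–54.9°C ✗; GC 8/16 = 50.0% ✓; length 16 ✓ — fails.
Primer E (16 nt, A=2 T=6 G=5 C=3): Tm = 64.9 + 41·(8 − 16.4)/16 = 43.4°C, outside 44.4–54.9°C ✗; GC 8/16 = 50.0% ✓; length 16 ✓ — fails.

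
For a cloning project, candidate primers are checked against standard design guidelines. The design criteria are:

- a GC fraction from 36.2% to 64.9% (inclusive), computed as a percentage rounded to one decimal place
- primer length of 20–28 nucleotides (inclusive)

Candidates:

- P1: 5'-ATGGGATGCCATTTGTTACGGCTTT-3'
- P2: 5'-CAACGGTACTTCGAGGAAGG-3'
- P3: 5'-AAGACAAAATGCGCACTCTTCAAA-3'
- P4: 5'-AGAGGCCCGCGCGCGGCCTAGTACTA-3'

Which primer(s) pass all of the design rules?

P1, P2 and P3.

P1 (25 nt, A=4 T=10 G=7 C=4): GC 11/25 = 44.0% ✓; length 25 ✓ — passes.
P2 (20 nt, A=6 T=3 G=7 C=4): GC 11/20 = 55.0% ✓; length 20 ✓ — passes.
P3 (24 nt, A=11 T=4 G=3 C=6): GC 9/24 = 37.5% ✓; length 24 ✓ — passes.
P4 (26 nt, A=5 T=3 G=9 C=9): GC 18/26 = 69.2%, outside 36.2–64.9% ✗; length 26 ✓ — fails.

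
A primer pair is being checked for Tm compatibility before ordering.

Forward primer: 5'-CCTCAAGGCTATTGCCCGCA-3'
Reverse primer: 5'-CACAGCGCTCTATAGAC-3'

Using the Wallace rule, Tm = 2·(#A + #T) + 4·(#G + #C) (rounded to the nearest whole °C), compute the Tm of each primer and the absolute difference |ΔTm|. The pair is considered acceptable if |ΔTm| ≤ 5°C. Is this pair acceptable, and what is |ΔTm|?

Forward: A=4 T=4 G=4 C=8 → Tm = 2·8 + 4·12 = 64°C.
Reverse: A=5 T=3 G=3 C=6 → Tm = 2·8 + 4·9 = 52°C.
|ΔTm| = |64 − 52| = 12°C, > 5°C.

|ΔTm| = 12°C; the pair is not acceptable.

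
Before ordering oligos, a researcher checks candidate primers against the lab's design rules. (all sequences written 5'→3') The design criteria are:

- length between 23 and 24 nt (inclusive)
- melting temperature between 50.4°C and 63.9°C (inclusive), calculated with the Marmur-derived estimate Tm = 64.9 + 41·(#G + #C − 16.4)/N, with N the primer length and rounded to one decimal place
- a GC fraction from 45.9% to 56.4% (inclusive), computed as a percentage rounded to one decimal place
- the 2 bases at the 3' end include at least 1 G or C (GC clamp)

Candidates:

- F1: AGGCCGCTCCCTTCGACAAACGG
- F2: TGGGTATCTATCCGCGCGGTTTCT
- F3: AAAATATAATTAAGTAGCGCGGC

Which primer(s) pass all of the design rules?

F2 only.

F1 (23 nt, A=5 T=3 G=6 C=9): length 23 ✓; Tm = 64.9 + 41·(15 − 16.4)/23 = 62.4°C ✓; GC 15/23 = 65.2%, outside 45.9–56.4% ✗; 3' end GG has 2 G/C ✓ — fails.
F2 (24 nt, A=2 T=9 G=7 C=6): length 24 ✓; Tm = 64.9 + 41·(13 − 16.4)/24 = 59.1°C ✓; GC 13/24 = 54.2% ✓; 3' end CT has 1 G/C ✓ — passes.
F3 (23 nt, A=10 T=5 G=5 C=3): length 23 ✓; Tm = 64.9 + 41·(8 − 16.4)/23 = 49.9°C, outside 50.4–63.9°C ✗; GC 8/23 = 34.8%, outside 45.9–56.4% ✗; 3' end GC has 2 G/C ✓ — fails.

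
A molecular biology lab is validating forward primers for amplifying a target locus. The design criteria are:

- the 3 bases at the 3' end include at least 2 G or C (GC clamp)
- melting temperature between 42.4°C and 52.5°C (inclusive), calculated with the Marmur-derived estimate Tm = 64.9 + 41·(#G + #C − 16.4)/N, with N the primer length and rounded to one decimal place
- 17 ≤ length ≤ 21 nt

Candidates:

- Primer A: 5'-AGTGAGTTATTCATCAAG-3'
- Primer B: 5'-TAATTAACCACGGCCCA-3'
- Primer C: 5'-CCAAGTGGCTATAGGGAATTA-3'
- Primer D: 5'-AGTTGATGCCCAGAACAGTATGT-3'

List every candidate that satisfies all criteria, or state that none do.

Primer A (18 nt, A=6 T=6 G=4 C=2): 3' end AAG has 1 G/C, need ≥2 ✗; Tm = 64.9 + 41·(6 − 16.4)/18 = 41.2°C, outside 42.4–52.5°C ✗; length 18 ✓ — fails.
Primer B (17 nt, A=6 T=3 G=2 C=6): 3' end CCA has 2 G/C ✓; Tm = 64.9 + 41·(8 − 16.4)/17 = 44.6°C ✓; length 17 ✓ — passes.
Primer C (21 nt, A=7 T=5 G=6 C=3): 3' end TTA has 0 G/C, need ≥2 ✗; Tm = 64.9 + 41·(9 − 16.4)/21 = 50.5°C ✓; length 21 ✓ — fails.
Primer D (23 nt, A=7 T=6 G=6 C=4): 3' end TGT has 1 G/C, need ≥2 ✗; Tm = 64.9 + 41·(10 − 16.4)/23 = 53.5°C, outside 42.4–52.5°C ✗; length 23, outside 17–21 ✗ — fails.

Primer B only.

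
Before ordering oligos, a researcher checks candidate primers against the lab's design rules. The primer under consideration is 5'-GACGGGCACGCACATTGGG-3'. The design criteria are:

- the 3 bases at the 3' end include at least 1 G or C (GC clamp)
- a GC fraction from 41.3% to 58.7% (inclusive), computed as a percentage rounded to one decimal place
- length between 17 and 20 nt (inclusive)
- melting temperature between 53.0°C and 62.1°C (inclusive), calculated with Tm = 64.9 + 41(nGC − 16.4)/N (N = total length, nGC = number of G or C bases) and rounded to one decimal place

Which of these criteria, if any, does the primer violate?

Fails: GC content.

Base counts: A=4, T=2, G=8, C=5 (length 19).
GC clamp: 3' end GGG has 3 G/C ✓
GC content: GC 13/19 = 68.4%, outside 41.3–58.7% ✗
length: length 19 ✓
Tm: Tm = 64.9 + 41·(13 − 16.4)/19 = 57.6°C ✓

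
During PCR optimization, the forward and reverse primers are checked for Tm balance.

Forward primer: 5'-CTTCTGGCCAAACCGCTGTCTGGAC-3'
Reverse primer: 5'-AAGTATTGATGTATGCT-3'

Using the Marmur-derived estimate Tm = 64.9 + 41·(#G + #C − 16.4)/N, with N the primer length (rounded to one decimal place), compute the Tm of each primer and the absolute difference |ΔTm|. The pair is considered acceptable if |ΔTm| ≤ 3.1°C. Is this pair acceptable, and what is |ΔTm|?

Forward: G+C = 15, N = 25 → Tm = 64.9 + 41·(15 − 16.4)/25 = 62.6°C.
Reverse: G+C = 5, N = 17 → Tm = 64.9 + 41·(5 − 16.4)/17 = 37.4°C.
|ΔTm| = |62.6 − 37.4| = 25.2°C, > 3.1°C.

|ΔTm| = 25.2°C; the pair is not acceptable.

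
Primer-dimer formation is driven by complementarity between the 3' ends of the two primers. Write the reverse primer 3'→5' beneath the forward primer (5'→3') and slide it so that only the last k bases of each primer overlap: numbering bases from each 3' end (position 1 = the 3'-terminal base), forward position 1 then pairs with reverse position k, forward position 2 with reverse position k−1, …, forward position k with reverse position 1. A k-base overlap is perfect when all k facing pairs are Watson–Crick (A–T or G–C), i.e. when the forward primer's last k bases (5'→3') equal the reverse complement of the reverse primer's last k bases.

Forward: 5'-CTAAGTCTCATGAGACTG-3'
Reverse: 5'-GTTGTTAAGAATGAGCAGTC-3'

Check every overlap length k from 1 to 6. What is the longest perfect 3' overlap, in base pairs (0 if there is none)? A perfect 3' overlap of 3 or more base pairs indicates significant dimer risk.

Longest perfect overlap: 5 complementary base pairs; significant dimer risk (threshold 3).

Last 6 bases (5'→3') — forward …AGACTG, reverse …GCAGTC.
Reverse complement of the reverse primer's last 6 bases: GACTGC; its first k bases are the reverse complement of the reverse primer's last k bases, so a perfect k-base overlap needs the forward primer's last k bases to equal them.
Comparing (forward last k vs required): k=1: G vs G ✓; k=2: TG vs GA ✗; k=3: CTG vs GAC ✗; k=4: ACTG vs GACT ✗; k=5: GACTG vs GACTG ✓; k=6: AGACTG vs GACTGC ✗.
Perfect overlaps at k = 1, 5; the largest is 5.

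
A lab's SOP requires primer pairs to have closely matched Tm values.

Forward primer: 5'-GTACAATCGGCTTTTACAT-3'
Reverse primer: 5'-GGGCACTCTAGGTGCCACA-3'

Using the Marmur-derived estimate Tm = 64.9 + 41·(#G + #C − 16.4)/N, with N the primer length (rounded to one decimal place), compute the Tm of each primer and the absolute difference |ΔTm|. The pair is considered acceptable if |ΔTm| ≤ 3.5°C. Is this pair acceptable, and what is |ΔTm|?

Forward: G+C = 7, N = 19 → Tm = 64.9 + 41·(7 − 16.4)/19 = 44.6°C.
Reverse: G+C = 12, N = 19 → Tm = 64.9 + 41·(12 − 16.4)/19 = 55.4°C.
|ΔTm| = |44.6 − 55.4| = 10.8°C, > 3.5°C.

|ΔTm| = 10.8°C; the pair is not acceptable.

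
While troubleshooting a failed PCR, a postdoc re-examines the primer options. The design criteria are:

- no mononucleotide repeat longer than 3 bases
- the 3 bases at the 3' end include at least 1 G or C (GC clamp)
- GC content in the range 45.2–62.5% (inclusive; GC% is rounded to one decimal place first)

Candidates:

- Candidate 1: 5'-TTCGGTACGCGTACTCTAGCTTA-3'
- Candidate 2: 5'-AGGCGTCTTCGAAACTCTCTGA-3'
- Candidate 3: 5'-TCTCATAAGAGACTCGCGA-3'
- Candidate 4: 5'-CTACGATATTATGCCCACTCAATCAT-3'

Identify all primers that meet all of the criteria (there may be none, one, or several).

Candidate 2 and Candidate 3.

Candidate 1 (23 nt, A=4 T=8 G=5 C=6): longest run = 2 ✓; 3' end TTA has 0 G/C, need ≥1 ✗; GC 11/23 = 47.8% ✓ — fails.
Candidate 2 (22 nt, A=5 T=6 G=5 C=6): longest run = 3 ✓; 3' end TGA has 1 G/C ✓; GC 11/22 = 50.0% ✓ — passes.
Candidate 3 (19 nt, A=6 T=4 G=4 C=5): longest run = 2 ✓; 3' end CGA has 2 G/C ✓; GC 9/19 = 47.4% ✓ — passes.
Candidate 4 (26 nt, A=8 T=8 G=2 C=8): longest run = 3 ✓; 3' end CAT has 1 G/C ✓; GC 10/26 = 38.5%, outside 45.2–62.5% ✗ — fails.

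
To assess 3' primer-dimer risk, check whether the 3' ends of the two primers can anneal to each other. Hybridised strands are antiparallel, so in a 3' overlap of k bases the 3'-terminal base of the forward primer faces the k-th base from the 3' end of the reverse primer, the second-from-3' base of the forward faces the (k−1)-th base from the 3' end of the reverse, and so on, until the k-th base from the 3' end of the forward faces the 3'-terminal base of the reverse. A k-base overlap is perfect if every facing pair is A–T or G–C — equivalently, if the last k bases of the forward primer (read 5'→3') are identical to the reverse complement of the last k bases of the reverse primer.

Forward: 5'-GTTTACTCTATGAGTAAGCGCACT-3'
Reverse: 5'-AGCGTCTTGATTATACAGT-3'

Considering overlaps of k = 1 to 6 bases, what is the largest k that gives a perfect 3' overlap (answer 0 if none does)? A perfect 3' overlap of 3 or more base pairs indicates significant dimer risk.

Longest perfect overlap: 3 complementary base pairs; significant dimer risk (threshold 3).

Last 6 bases (5'→3') — forward …CGCACT, reverse …TACAGT.
Reverse complement of the reverse primer's last 6 bases: ACTGTA; its first k bases are the reverse complement of the reverse primer's last k bases, so a perfect k-base overlap needs the forward primer's last k bases to equal them.
Comparing (forward last k vs required): k=1: T vs A ✗; k=2: CT vs AC ✗; k=3: ACT vs ACT ✓; k=4: CACT vs ACTG ✗; k=5: GCACT vs ACTGT ✗; k=6: CGCACT vs ACTGTA ✗.
Only k = 3 is perfect, so the longest perfect 3' overlap is 3.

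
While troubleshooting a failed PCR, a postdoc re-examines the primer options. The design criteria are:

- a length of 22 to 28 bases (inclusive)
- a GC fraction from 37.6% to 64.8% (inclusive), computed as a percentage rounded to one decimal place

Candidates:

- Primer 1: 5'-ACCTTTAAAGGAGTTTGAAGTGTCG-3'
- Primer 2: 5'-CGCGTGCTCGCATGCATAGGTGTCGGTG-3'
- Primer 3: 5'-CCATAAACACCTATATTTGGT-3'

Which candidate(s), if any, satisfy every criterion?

Primer 1 and Primer 2.

Primer 1 (25 nt, A=7 T=8 G=7 C=3): length 25 ✓; GC 10/25 = 40.0% ✓ — passes.
Primer 2 (28 nt, A=3 T=7 G=11 C=7): length 28 ✓; GC 18/28 = 64.3% ✓ — passes.
Primer 3 (21 nt, A=7 T=7 G=2 C=5): length 21, outside 22–28 ✗; GC 7/21 = 33.3%, outside 37.6–64.8% ✗ — fails.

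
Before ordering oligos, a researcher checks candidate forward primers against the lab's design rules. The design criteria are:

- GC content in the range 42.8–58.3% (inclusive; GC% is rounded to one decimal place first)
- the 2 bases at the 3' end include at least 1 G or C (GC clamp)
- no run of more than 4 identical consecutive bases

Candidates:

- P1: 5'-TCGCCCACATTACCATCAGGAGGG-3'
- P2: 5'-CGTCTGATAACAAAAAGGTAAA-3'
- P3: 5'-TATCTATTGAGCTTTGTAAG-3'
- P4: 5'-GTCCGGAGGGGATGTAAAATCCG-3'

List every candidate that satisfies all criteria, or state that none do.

P1 and P4.

P1 (24 nt, A=6 T=4 G=6 C=8): GC 14/24 = 58.3% ✓; 3' end GG has 2 G/C ✓; longest run = 3 ✓ — passes.
P2 (22 nt, A=11 T=4 G=4 C=3): GC 7/22 = 31.8%, outside 42.8–58.3% ✗; 3' end AA has 0 G/C, need ≥1 ✗; longest run = 5, exceeds 4 ✗ — fails.
P3 (20 nt, A=5 T=9 G=4 C=2): GC 6/20 = 30.0%, outside 42.8–58.3% ✗; 3' end AG has 1 G/C ✓; longest run = 3 ✓ — fails.
P4 (23 nt, A=6 T=4 G=9 C=4): GC 13/23 = 56.5% ✓; 3' end CG has 2 G/C ✓; longest run = 4 ✓ — passes.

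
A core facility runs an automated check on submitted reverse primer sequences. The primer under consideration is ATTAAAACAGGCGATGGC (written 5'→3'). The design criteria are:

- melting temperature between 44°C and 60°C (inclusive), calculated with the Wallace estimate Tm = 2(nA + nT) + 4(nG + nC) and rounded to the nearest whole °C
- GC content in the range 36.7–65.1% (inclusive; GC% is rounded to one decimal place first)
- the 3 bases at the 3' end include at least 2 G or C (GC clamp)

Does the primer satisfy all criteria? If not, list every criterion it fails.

Meets all criteria.

Base counts: A=7, T=3, G=5, C=3 (length 18).
Tm: Tm = 2·10 + 4·8 = 52°C ✓
GC content: GC 8/18 = 44.4% ✓
GC clamp: 3' end GGC has 3 G/C ✓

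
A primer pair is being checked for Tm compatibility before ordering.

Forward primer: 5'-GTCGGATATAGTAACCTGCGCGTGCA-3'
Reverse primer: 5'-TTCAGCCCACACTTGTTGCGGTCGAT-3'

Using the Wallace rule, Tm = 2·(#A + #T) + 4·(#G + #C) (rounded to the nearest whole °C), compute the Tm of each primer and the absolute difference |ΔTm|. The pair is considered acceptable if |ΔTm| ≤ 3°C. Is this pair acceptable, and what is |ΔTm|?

|ΔTm| = 0°C; the pair is acceptable.

Forward: A=6 T=6 G=8 C=6 → Tm = 2·12 + 4·14 = 80°C.
Reverse: A=4 T=8 G=6 C=8 → Tm = 2·12 + 4·14 = 80°C.
|ΔTm| = |80 − 80| = 0°C, ≤ 3°C.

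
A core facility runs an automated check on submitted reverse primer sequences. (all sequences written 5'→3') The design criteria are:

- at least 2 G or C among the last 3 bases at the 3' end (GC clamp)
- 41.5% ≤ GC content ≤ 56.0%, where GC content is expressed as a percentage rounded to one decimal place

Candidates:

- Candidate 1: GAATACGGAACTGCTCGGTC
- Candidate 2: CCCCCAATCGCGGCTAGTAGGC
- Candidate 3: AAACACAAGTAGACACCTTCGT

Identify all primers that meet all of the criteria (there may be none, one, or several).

Candidate 1 only.

Candidate 1 (20 nt, A=5 T=4 G=6 C=5): 3' end GTC has 2 G/C ✓; GC 11/20 = 55.0% ✓ — passes.
Candidate 2 (22 nt, A=4 T=3 G=6 C=9): 3' end GGC has 3 G/C ✓; GC 15/22 = 68.2%, outside 41.5–56.0% ✗ — fails.
Candidate 3 (22 nt, A=9 T=4 G=3 C=6): 3' end CGT has 2 G/C ✓; GC 9/22 = 40.9%, outside 41.5–56.0% ✗ — fails.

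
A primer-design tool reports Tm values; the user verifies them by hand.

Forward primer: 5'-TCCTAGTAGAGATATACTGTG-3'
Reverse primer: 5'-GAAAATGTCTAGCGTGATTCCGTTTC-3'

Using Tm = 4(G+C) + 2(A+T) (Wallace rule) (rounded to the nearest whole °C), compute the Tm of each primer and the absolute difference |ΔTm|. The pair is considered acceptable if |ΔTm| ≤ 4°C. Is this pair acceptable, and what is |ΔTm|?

|ΔTm| = 16°C; the pair is not acceptable.

Forward: A=6 T=7 G=5 C=3 → Tm = 2·13 + 4·8 = 58°C.
Reverse: A=6 T=9 G=6 C=5 → Tm = 2·15 + 4·11 = 74°C.
|ΔTm| = |58 − 74| = 16°C, > 4°C.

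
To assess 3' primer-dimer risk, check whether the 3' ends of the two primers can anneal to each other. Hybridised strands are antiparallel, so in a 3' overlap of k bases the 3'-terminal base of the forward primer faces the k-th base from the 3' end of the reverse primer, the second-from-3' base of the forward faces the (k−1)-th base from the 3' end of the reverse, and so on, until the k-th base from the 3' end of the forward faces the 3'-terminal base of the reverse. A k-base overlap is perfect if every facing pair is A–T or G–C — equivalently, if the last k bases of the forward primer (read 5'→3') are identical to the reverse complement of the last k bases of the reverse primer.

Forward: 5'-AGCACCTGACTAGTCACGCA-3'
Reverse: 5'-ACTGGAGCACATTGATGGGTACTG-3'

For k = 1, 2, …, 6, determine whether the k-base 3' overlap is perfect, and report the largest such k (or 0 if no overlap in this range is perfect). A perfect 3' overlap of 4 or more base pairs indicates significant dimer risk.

Last 6 bases (5'→3') — forward …CACGCA, reverse …GTACTG.
Reverse complement of the reverse primer's last 6 bases: CAGTAC; its first k bases are the reverse complement of the reverse primer's last k bases, so a perfect k-base overlap needs the forward primer's last k bases to equal them.
Comparing (forward last k vs required): k=1: A vs C ✗; k=2: CA vs CA ✓; k=3: GCA vs CAG ✗; k=4: CGCA vs CAGT ✗; k=5: ACGCA vs CAGTA ✗; k=6: CACGCA vs CAGTAC ✗.
Only k = 2 is perfect, so the longest perfect 3' overlap is 2.

Longest perfect overlap: 2 complementary base pairs; below the dimer-risk threshold (threshold 4).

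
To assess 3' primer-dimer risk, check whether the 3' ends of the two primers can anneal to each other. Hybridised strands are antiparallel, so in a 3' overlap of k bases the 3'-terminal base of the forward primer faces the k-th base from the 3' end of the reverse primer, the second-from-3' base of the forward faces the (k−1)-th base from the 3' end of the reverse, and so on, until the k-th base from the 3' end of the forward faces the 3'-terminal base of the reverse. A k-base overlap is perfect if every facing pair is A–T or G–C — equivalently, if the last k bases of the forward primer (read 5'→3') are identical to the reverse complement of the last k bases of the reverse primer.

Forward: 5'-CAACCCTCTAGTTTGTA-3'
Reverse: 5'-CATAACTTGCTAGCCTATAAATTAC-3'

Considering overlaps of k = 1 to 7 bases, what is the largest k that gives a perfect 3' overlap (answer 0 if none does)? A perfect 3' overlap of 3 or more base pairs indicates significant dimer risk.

Longest perfect overlap: 3 complementary base pairs; significant dimer risk (threshold 3).

Last 7 bases (5'→3') — forward …GTTTGTA, reverse …AAATTAC.
Reverse complement of the reverse primer's last 7 bases: GTAATTT; its first k bases are the reverse complement of the reverse primer's last k bases, so a perfect k-base overlap needs the forward primer's last k bases to equal them.
Comparing (forward last k vs required): k=1: A vs G ✗; k=2: TA vs GT ✗; k=3: GTA vs GTA ✓; k=4: TGTA vs GTAA ✗; k=5: TTGTA vs GTAAT ✗; k=6: TTTGTA vs GTAATT ✗; k=7: GTTTGTA vs GTAATTT ✗.
Only k = 3 is perfect, so the longest perfect 3' overlap is 3.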